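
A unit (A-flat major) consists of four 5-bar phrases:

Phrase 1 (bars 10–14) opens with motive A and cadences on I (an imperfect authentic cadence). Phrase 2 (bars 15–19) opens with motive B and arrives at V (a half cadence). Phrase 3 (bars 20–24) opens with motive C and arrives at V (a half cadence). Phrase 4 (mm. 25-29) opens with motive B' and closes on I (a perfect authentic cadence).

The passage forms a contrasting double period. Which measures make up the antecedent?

In a double period the four phrases pair into a large antecedent (phrases 1–2, ending half cadence) and a large consequent (phrases 3–4, ending perfect authentic cadence). The antecedent spans mm. 10–19.

measures 10–19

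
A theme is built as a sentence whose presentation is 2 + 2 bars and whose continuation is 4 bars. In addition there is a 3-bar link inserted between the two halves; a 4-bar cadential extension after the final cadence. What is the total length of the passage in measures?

15 measures

Basic sentence: 2 + 2 + 4 = 8 bars.
8 (basic form) + 3 (link) + 4 (cadential extension) = 15.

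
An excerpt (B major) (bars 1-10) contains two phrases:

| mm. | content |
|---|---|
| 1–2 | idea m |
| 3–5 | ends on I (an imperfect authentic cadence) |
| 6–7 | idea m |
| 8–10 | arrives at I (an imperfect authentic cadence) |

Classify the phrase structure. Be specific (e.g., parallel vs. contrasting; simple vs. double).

Both phrases have the same opening (m) and the same cadence (imperfect authentic cadence): the second is a restatement, not a consequent, so this is a repeated phrase rather than a period.

repeated phrase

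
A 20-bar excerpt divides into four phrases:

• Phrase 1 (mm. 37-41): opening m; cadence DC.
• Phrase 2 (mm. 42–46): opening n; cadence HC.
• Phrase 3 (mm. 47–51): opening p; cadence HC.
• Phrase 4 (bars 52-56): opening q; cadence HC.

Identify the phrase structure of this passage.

Phrase 4 ends with a half cadence, no stronger than phrase 2's half cadence, so the four phrases do not form a double period; nor do phrases 3–4 duplicate 1–2, so it is not a repeated period. With no phrase reaching a conclusive cadence, the passage is a phrase group.

phrase group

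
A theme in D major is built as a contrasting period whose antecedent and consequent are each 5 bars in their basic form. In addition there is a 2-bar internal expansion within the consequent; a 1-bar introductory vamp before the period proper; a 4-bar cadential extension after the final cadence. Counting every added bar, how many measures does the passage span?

17 measures

Basic contrasting period: 5 + 5 = 10 bars.
10 (basic form) + 2 (internal expansion) + 1 (introduction) + 4 (cadential extension) = 17.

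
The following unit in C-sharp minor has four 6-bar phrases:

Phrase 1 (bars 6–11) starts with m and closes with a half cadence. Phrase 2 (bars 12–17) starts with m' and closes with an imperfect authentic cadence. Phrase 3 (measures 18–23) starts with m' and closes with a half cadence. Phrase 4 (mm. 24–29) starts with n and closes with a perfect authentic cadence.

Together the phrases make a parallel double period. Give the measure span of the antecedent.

In a double period the first pair of phrases (ending imperfect authentic cadence) is the large antecedent and the second pair (ending perfect authentic cadence) is the large consequent; the antecedent is measures 6–17.

measures 6–17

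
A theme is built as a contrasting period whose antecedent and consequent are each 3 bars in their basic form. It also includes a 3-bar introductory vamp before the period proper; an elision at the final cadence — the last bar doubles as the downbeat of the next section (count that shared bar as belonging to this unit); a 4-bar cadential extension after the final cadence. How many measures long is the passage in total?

13 measures

Basic contrasting period: 3 + 3 = 6 bars.
6 (basic form) + 3 (introduction) + 4 (cadential extension) = 13.
The elision shares a bar with the next section but does not change this unit's count.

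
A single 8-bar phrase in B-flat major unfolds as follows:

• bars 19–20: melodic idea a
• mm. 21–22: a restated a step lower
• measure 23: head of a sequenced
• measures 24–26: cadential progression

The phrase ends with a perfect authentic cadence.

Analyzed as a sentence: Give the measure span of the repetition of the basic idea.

The presentation of a sentence is the basic idea (measures 19–20) plus its repetition (measures 21-22); the repetition of the basic idea is therefore measures 21-22.

measures 21–22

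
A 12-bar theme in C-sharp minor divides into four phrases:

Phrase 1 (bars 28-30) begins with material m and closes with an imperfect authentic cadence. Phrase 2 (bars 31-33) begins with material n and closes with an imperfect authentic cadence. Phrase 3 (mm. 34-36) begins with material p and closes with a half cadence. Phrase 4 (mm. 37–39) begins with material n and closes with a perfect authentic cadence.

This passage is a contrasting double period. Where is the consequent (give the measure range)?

measures 34–39

In a double period the four phrases pair into a large antecedent (phrases 1–2, ending imperfect authentic cadence) and a large consequent (phrases 3–4, ending perfect authentic cadence). The consequent spans measures 34–39.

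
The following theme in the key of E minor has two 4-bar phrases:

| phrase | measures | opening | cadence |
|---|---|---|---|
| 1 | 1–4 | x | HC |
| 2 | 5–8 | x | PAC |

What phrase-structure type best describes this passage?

parallel period

Phrase 1 ends with a half cadence (weaker) and phrase 2 with a perfect authentic cadence (stronger): antecedent + consequent = a period.
The two phrases open with the same material (x / x), so the period is parallel.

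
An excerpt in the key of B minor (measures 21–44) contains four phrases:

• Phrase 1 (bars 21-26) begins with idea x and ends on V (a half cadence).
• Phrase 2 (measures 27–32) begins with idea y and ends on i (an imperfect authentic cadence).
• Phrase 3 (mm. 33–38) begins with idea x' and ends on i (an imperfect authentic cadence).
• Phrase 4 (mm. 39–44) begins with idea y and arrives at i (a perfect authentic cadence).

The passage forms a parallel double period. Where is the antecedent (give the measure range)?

In a double period the four phrases pair into a large antecedent (phrases 1–2, ending imperfect authentic cadence) and a large consequent (phrases 3–4, ending perfect authentic cadence). The antecedent spans bars 21–32.

measures 21–32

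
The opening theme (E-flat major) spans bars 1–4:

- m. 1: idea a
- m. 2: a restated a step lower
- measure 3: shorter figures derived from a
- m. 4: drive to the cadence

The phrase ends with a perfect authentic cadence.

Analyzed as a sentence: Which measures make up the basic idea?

The presentation of a sentence is the basic idea (bar 1) plus its repetition (m. 2); the basic idea is therefore m. 1.

measures 1–1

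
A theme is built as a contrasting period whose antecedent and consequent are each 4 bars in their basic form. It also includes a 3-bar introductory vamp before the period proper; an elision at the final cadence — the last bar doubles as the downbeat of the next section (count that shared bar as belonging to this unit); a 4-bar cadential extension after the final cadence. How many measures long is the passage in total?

Basic contrasting period: 4 + 4 = 8 bars.
8 (basic form) + 3 (introduction) + 4 (cadential extension) = 15.
The elision shares a bar with the next section but does not change this unit's count.

15 measures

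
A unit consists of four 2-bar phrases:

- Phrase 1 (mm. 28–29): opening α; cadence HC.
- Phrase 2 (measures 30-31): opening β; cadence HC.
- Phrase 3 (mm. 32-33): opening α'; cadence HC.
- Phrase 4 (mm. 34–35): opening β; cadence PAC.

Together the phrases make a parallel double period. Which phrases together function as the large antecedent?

In a double period the first pair of phrases (ending half cadence) is the large antecedent and the second pair (ending perfect authentic cadence) is the large consequent; the antecedent is phrases 1 and 2.

phrases 1 and 2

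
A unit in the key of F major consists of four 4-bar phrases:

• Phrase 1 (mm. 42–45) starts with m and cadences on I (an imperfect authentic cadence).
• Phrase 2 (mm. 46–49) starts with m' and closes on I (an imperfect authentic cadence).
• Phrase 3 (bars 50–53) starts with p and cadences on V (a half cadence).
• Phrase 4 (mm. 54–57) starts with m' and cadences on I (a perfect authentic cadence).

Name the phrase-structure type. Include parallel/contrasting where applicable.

contrasting double period

Four phrases in two halves: the first half (bars 42–49) ends with an imperfect authentic cadence, the second (measures 50–57) with a perfect authentic cadence — a large antecedent–consequent pair, i.e. a double period.
Phrase 3 begins with different material from phrase 1, making it contrasting.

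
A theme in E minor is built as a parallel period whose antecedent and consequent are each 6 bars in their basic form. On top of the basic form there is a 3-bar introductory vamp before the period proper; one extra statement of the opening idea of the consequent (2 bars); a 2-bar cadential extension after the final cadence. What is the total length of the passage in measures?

Basic parallel period: 6 + 6 = 12 bars.
12 (basic form) + 3 (introduction) + 2 (extra statement) + 2 (cadential extension) = 19.

19 measures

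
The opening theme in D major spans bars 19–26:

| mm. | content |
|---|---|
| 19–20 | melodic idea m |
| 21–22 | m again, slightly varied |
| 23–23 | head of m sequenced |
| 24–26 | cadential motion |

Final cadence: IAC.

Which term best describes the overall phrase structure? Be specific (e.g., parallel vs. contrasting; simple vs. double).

sentence

Basic idea (measures 19-20) + its repetition (mm. 21-22) form the presentation; fragmentation and cadence (bars 23-26) form the continuation — the 8-bar whole is a sentence.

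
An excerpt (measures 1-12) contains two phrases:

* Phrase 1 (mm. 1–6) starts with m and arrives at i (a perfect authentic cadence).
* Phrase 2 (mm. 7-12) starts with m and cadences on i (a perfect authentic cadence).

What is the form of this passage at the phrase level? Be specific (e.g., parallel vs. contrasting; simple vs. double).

repeated phrase

Both phrases have the same opening (m) and the same cadence (perfect authentic cadence): the second is a restatement, not a consequent, so this is a repeated phrase rather than a period.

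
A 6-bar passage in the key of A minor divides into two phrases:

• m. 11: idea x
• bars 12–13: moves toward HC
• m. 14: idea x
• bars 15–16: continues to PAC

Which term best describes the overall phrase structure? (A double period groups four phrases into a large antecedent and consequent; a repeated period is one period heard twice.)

parallel period

Phrase 1 ends with a half cadence (weaker) and phrase 2 with a perfect authentic cadence (stronger): antecedent + consequent = a period.
The two phrases open with the same material (x / x), so the period is parallel.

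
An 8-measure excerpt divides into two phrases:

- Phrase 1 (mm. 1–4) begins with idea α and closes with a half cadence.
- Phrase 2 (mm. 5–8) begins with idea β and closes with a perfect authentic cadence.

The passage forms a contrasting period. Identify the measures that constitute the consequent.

The antecedent is the phrase ending with the weaker cadence (half cadence, phrase 1) and the consequent the one ending more conclusively (perfect authentic cadence, phrase 2); the consequent is mm. 5–8.

measures 5–8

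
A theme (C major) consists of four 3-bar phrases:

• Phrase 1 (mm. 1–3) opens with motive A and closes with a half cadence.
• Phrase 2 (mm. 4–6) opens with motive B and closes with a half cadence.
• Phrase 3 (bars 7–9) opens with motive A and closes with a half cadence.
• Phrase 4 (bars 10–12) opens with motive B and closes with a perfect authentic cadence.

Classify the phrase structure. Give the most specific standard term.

Four phrases in two halves: the first half (mm. 1-6) ends with a half cadence, the second (mm. 7-12) with a perfect authentic cadence — a large antecedent–consequent pair, i.e. a double period.
Phrase 3 begins with the same material as phrase 1, making it parallel.

parallel double period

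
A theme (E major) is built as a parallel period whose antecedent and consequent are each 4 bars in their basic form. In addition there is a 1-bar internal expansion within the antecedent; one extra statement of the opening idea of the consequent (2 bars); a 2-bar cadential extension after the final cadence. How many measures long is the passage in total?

13 measures

Basic parallel period: 4 + 4 = 8 bars.
8 (basic form) + 1 (internal expansion) + 2 (extra statement) + 2 (cadential extension) = 13.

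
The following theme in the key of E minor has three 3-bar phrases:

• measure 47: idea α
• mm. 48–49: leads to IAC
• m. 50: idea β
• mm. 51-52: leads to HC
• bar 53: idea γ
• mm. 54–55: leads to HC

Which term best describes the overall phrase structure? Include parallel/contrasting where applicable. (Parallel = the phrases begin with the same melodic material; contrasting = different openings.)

phrase group

The final phrase closes with a half cadence, which is not stronger than the preceding half cadence; the 3 phrases lack an overall antecedent–consequent design and so form a phrase group.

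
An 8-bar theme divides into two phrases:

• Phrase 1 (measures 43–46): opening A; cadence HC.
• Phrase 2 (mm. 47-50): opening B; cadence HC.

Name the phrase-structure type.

The second phrase closes with a half cadence, which is not stronger than the first phrase's half cadence; without a weak→strong cadential pair there is no antecedent–consequent relationship, so this is a phrase group rather than a period.

phrase group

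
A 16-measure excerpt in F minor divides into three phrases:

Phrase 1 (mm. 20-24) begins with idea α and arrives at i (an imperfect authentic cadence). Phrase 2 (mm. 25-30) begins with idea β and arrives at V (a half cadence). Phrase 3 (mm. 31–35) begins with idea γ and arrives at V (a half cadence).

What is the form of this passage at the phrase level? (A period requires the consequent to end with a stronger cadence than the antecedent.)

phrase group

The final phrase closes with a half cadence, which is not stronger than the preceding half cadence; the 3 phrases lack an overall antecedent–consequent design and so form a phrase group.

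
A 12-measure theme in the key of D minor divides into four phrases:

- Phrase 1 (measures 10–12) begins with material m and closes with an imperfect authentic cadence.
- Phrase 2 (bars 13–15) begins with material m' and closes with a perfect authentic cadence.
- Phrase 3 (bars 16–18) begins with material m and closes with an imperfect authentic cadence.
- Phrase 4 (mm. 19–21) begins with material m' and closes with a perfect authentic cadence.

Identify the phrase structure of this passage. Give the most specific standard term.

repeated period

The cadence pattern IAC–PAC–IAC–PAC is weak–strong twice, and phrases 3–4 restate phrases 1–2: a period heard twice, not a double period (which would end weakly at phrase 2).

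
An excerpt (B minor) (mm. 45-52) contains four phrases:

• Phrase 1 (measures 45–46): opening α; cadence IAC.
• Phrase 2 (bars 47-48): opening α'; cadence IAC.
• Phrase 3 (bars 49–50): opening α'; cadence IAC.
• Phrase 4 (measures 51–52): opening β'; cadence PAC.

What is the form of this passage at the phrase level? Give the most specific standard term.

parallel double period

Four phrases in two halves: the first half (mm. 45-48) ends with an imperfect authentic cadence, the second (mm. 49-52) with a perfect authentic cadence — a large antecedent–consequent pair, i.e. a double period.
Phrase 3 begins with the same material as phrase 1, making it parallel.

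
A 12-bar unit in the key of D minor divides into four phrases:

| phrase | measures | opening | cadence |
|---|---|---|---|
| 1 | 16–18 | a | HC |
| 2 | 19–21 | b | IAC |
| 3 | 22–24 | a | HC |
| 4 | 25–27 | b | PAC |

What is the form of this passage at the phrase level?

Four phrases in two halves: the first half (mm. 16–21) ends with an imperfect authentic cadence, the second (bars 22–27) with a perfect authentic cadence — a large antecedent–consequent pair, i.e. a double period.
Phrase 3 begins with the same material as phrase 1, making it parallel.

parallel double period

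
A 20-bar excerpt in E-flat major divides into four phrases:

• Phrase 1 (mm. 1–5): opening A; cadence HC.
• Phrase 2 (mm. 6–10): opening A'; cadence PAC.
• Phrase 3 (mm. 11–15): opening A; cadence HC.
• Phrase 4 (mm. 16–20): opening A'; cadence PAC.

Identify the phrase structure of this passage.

repeated period

The cadence pattern HC–PAC–HC–PAC is weak–strong twice, and phrases 3–4 restate phrases 1–2: a period heard twice, not a double period (which would end weakly at phrase 2).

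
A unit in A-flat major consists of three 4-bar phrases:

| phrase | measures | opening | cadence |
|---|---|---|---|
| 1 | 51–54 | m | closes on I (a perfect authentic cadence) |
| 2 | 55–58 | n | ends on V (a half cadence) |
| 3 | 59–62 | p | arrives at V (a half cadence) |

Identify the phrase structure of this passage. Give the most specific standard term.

phrase group

The final phrase closes with a half cadence, which is not stronger than the preceding half cadence; the 3 phrases lack an overall antecedent–consequent design and so form a phrase group.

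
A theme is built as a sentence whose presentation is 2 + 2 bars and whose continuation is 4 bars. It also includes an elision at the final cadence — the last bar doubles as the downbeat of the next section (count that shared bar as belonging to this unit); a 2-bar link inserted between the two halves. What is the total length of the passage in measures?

10 measures

Basic sentence: 2 + 2 + 4 = 8 bars.
8 (basic form) + 2 (link) = 10.
The elision shares a bar with the next section but does not change this unit's count.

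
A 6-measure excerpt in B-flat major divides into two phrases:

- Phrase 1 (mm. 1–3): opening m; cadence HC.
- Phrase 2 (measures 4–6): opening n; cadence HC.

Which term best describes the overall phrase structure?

The second phrase closes with a half cadence, which is not stronger than the first phrase's half cadence; without a weak→strong cadential pair there is no antecedent–consequent relationship, so this is a phrase group rather than a period.

phrase group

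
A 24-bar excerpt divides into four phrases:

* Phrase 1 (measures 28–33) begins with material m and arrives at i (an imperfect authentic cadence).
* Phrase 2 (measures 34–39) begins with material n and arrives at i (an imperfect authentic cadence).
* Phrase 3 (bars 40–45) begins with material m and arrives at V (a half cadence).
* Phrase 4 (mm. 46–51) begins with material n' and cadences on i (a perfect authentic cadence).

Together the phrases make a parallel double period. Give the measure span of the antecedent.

In a double period the first pair of phrases (ending imperfect authentic cadence) is the large antecedent and the second pair (ending perfect authentic cadence) is the large consequent; the antecedent is measures 28–39.

measures 28–39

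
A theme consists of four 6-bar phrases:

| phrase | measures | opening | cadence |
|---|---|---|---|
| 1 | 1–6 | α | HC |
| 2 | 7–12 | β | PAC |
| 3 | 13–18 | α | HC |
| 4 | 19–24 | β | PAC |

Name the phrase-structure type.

repeated period

The cadence pattern HC–PAC–HC–PAC is weak–strong twice, and phrases 3–4 restate phrases 1–2: a period heard twice, not a double period (which would end weakly at phrase 2).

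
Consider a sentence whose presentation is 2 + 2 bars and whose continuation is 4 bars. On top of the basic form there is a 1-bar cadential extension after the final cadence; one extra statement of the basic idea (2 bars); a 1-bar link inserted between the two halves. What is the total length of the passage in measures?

12 measures

Basic sentence: 2 + 2 + 4 = 8 bars.
8 (basic form) + 1 (cadential extension) + 2 (extra statement) + 1 (link) = 12.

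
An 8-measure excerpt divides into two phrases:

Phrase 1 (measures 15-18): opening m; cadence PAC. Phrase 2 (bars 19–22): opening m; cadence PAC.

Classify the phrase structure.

Both phrases have the same opening (m) and the same cadence (perfect authentic cadence): the second is a restatement, not a consequent, so this is a repeated phrase rather than a period.

repeated phrase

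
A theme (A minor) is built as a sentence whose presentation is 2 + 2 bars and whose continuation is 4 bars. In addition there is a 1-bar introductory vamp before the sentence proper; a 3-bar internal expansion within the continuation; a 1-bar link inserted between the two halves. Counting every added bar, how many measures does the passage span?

13 measures

Basic sentence: 2 + 2 + 4 = 8 bars.
8 (basic form) + 1 (introduction) + 3 (internal expansion) + 1 (link) = 13.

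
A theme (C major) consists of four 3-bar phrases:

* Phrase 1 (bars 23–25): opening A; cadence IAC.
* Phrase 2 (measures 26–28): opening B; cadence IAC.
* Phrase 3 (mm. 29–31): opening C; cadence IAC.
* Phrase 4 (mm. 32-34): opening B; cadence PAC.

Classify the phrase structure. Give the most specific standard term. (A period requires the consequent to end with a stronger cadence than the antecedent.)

contrasting double period

Four phrases in two halves: the first half (bars 23–28) ends with an imperfect authentic cadence, the second (bars 29–34) with a perfect authentic cadence — a large antecedent–consequent pair, i.e. a double period.
Phrase 3 begins with different material from phrase 1, making it contrasting.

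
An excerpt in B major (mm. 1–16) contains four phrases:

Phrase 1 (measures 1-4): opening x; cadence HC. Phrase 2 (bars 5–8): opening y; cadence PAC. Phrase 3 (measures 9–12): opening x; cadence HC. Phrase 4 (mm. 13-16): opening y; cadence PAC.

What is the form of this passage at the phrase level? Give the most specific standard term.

The cadence pattern HC–PAC–HC–PAC is weak–strong twice, and phrases 3–4 restate phrases 1–2: a period heard twice, not a double period (which would end weakly at phrase 2).

repeated period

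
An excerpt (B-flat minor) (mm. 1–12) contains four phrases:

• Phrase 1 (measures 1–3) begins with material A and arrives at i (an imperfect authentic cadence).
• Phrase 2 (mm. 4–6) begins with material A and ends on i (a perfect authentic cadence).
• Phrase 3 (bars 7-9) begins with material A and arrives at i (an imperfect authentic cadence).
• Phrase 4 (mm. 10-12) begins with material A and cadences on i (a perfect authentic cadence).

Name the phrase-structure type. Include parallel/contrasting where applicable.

The cadence pattern IAC–PAC–IAC–PAC is weak–strong twice, and phrases 3–4 restate phrases 1–2: a period heard twice, not a double period (which would end weakly at phrase 2).

repeated period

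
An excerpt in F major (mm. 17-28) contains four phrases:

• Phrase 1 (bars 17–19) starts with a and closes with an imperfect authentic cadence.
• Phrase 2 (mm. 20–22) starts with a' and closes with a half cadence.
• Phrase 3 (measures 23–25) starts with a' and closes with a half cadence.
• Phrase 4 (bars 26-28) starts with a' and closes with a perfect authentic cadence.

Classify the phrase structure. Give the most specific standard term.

Four phrases in two halves: the first half (measures 17-22) ends with a half cadence, the second (measures 23–28) with a perfect authentic cadence — a large antecedent–consequent pair, i.e. a double period.
Phrase 3 begins with the same material as phrase 1, making it parallel.

parallel double period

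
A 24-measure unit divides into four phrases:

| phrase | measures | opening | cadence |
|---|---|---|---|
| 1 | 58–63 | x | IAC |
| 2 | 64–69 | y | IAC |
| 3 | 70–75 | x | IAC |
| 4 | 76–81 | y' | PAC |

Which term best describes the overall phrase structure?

Four phrases in two halves: the first half (bars 58–69) ends with an imperfect authentic cadence, the second (mm. 70–81) with a perfect authentic cadence — a large antecedent–consequent pair, i.e. a double period.
Phrase 3 begins with the same material as phrase 1, making it parallel.

parallel double period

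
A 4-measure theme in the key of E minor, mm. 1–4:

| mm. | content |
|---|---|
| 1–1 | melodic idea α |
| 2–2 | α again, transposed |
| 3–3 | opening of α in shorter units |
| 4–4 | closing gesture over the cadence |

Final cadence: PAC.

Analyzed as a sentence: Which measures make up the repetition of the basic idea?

measures 2–2

The presentation of a sentence is the basic idea (m. 1) plus its repetition (measure 2); the repetition of the basic idea is therefore m. 2.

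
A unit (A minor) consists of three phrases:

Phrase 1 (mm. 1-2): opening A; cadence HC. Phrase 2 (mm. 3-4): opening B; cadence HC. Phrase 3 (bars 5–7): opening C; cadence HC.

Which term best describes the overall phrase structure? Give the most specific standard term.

The final phrase closes with a half cadence, which is not stronger than the preceding half cadence; the 3 phrases lack an overall antecedent–consequent design and so form a phrase group.

phrase group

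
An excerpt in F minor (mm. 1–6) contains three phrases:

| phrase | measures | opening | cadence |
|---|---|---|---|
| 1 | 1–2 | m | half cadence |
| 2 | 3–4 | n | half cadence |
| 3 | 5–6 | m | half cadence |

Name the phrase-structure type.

The final phrase closes with a half cadence, which is not stronger than the preceding half cadence; the 3 phrases lack an overall antecedent–consequent design and so form a phrase group.

phrase group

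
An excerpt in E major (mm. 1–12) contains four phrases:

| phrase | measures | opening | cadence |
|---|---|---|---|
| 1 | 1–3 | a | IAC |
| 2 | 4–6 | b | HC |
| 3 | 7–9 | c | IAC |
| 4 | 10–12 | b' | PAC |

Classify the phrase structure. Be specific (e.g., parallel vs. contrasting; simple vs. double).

contrasting double period

Four phrases in two halves: the first half (bars 1-6) ends with a half cadence, the second (mm. 7–12) with a perfect authentic cadence — a large antecedent–consequent pair, i.e. a double period.
Phrase 3 begins with different material from phrase 1, making it contrasting.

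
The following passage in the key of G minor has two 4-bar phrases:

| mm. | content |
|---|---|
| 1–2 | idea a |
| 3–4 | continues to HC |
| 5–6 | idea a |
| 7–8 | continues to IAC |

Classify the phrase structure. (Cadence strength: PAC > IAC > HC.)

parallel period

Phrase 1 ends with a half cadence (weaker) and phrase 2 with an imperfect authentic cadence (stronger): antecedent + consequent = a period.
The two phrases open with the same material (a / a), so the period is parallel.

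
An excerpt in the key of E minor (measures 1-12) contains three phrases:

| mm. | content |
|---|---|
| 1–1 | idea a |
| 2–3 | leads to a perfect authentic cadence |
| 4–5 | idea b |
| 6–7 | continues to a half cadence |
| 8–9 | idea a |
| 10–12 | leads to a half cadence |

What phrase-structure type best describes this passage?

The final phrase closes with a half cadence, which is not stronger than the preceding half cadence; the 3 phrases lack an overall antecedent–consequent design and so form a phrase group.

phrase group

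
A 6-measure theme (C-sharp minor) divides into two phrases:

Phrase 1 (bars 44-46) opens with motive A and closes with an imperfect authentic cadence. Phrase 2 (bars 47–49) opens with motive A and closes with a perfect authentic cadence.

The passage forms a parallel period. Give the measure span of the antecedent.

measures 44–46

The phrase ending with the weaker cadence (imperfect authentic cadence) is the antecedent; the one ending more conclusively (perfect authentic cadence) is the consequent. The antecedent is measures 44–46.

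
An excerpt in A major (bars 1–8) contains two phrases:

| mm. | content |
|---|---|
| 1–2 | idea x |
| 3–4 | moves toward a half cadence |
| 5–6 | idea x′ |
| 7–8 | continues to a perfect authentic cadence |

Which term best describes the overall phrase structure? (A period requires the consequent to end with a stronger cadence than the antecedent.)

Phrase 1 ends with a half cadence (weaker) and phrase 2 with a perfect authentic cadence (stronger): antecedent + consequent = a period.
The two phrases open with the same material (x / x′), so the period is parallel.

parallel period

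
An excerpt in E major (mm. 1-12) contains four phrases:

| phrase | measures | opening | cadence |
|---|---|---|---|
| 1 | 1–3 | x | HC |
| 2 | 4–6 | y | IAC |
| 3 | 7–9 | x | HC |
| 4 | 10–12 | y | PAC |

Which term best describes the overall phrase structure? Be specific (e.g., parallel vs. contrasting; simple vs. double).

parallel double period

Four phrases in two halves: the first half (bars 1–6) ends with an imperfect authentic cadence, the second (mm. 7–12) with a perfect authentic cadence — a large antecedent–consequent pair, i.e. a double period.
Phrase 3 begins with the same material as phrase 1, making it parallel.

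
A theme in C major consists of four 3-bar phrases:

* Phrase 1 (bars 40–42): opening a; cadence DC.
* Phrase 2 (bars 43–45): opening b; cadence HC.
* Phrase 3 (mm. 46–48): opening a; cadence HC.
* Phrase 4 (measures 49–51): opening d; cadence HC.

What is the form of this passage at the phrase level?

phrase group

Phrase 4 ends with a half cadence, no stronger than phrase 2's half cadence, so the four phrases do not form a double period; nor do phrases 3–4 duplicate 1–2, so it is not a repeated period. With no phrase reaching a conclusive cadence, the passage is a phrase group.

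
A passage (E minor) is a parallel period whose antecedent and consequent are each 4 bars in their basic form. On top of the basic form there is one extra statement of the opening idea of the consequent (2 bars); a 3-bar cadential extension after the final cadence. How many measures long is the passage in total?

Basic parallel period: 4 + 4 = 8 bars.
8 (basic form) + 2 (extra statement) + 3 (cadential extension) = 13.

13 measures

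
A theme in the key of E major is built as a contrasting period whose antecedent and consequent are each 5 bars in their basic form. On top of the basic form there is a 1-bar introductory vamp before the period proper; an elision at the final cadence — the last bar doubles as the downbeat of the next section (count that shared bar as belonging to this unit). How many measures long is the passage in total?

Basic contrasting period: 5 + 5 = 10 bars.
10 (basic form) + 1 (introduction) = 11.
The elision shares a bar with the next section but does not change this unit's count.

11 measures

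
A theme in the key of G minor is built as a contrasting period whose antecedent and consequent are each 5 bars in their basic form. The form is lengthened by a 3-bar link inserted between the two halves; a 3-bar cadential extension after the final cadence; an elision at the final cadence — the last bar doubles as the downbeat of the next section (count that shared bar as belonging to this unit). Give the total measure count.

16 measures

Basic contrasting period: 5 + 5 = 10 bars.
10 (basic form) + 3 (link) + 3 (cadential extension) = 16.
The elision shares a bar with the next section but does not change this unit's count.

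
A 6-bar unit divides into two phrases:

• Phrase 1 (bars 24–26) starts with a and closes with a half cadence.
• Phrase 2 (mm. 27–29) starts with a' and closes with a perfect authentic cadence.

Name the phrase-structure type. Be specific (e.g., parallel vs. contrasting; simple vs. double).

parallel period

Phrase 1 ends with a half cadence (weaker) and phrase 2 with a perfect authentic cadence (stronger): antecedent + consequent = a period.
The two phrases open with the same material (a / a'), so the period is parallel.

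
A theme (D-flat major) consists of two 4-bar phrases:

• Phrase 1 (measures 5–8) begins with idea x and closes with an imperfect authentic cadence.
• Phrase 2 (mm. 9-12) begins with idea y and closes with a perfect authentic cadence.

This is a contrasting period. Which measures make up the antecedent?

measures 5–8

The phrase ending with the weaker cadence (imperfect authentic cadence) is the antecedent; the one ending more conclusively (perfect authentic cadence) is the consequent. The antecedent is measures 5–8.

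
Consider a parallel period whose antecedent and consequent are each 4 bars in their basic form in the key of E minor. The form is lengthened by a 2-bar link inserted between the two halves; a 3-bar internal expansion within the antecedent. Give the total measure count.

13 measures

Basic parallel period: 4 + 4 = 8 bars.
8 (basic form) + 2 (link) + 3 (internal expansion) = 13.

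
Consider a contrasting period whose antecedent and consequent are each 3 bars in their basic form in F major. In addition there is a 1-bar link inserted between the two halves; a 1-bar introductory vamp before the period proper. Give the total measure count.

Basic contrasting period: 3 + 3 = 6 bars.
6 (basic form) + 1 (link) + 1 (introduction) = 8.

8 measures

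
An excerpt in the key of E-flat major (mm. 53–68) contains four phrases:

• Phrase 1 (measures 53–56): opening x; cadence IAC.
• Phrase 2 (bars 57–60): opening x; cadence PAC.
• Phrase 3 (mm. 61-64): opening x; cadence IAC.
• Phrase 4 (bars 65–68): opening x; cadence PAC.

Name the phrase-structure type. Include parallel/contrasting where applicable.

repeated period

The cadence pattern IAC–PAC–IAC–PAC is weak–strong twice, and phrases 3–4 restate phrases 1–2: a period heard twice, not a double period (which would end weakly at phrase 2).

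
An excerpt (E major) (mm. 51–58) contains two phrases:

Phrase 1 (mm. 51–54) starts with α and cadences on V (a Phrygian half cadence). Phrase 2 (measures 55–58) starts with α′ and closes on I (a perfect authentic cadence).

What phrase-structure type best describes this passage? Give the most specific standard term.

Phrase 1 ends with a Phrygian half cadence (weaker) and phrase 2 with a perfect authentic cadence (stronger): antecedent + consequent = a period.
The two phrases open with the same material (α / α′), so the period is parallel.

parallel period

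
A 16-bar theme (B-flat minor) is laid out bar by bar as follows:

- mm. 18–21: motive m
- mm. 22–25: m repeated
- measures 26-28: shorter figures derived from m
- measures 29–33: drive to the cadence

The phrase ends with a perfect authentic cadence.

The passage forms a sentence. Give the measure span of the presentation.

The presentation of a sentence is the basic idea (mm. 18-21) plus its repetition (mm. 22–25); the presentation is therefore measures 18-25.

measures 18–25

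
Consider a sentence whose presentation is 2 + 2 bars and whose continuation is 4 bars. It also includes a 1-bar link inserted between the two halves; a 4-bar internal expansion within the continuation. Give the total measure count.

13 measures

Basic sentence: 2 + 2 + 4 = 8 bars.
8 (basic form) + 1 (link) + 4 (internal expansion) = 13.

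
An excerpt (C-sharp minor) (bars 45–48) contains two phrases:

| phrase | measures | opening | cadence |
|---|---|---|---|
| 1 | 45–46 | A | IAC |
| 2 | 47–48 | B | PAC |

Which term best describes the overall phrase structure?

Phrase 1 ends with an imperfect authentic cadence (weaker) and phrase 2 with a perfect authentic cadence (stronger): antecedent + consequent = a period.
The two phrases open with different material (A / B), so the period is contrasting.

contrasting period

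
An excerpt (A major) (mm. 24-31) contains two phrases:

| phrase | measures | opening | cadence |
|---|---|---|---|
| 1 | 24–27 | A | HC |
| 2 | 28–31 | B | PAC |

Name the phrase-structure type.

contrasting period

Phrase 1 ends with a half cadence (weaker) and phrase 2 with a perfect authentic cadence (stronger): antecedent + consequent = a period.
The two phrases open with different material (A / B), so the period is contrasting.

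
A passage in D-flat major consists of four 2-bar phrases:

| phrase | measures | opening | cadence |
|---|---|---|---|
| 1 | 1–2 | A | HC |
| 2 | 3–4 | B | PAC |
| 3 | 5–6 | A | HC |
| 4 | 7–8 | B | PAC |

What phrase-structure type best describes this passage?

repeated period

The cadence pattern HC–PAC–HC–PAC is weak–strong twice, and phrases 3–4 restate phrases 1–2: a period heard twice, not a double period (which would end weakly at phrase 2).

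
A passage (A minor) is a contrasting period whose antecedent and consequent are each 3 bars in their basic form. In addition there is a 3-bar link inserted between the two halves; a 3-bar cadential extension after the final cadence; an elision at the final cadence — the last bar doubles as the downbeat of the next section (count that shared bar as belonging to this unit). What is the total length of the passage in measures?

12 measures

Basic contrasting period: 3 + 3 = 6 bars.
6 (basic form) + 3 (link) + 3 (cadential extension) = 12.
The elision shares a bar with the next section but does not change this unit's count.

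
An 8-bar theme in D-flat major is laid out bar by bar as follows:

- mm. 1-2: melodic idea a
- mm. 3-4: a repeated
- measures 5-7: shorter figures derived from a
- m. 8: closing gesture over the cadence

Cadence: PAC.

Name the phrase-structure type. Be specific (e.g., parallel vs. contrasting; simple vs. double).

sentence

Basic idea (bars 1–2) + its repetition (measures 3–4) form the presentation; fragmentation and cadence (mm. 5-8) form the continuation — the 8-bar whole is a sentence.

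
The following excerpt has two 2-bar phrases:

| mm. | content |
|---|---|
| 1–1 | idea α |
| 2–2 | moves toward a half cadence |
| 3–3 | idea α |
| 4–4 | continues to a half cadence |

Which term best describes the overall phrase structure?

repeated phrase

Both phrases have the same opening (α) and the same cadence (half cadence): the second is a restatement, not a consequent, so this is a repeated phrase rather than a period.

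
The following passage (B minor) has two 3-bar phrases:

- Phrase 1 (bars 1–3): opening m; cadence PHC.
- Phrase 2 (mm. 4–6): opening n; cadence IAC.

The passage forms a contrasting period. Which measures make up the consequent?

measures 4–6

The phrase ending with the weaker cadence (Phrygian half cadence) is the antecedent; the one ending more conclusively (imperfect authentic cadence) is the consequent. The consequent is measures 4–6.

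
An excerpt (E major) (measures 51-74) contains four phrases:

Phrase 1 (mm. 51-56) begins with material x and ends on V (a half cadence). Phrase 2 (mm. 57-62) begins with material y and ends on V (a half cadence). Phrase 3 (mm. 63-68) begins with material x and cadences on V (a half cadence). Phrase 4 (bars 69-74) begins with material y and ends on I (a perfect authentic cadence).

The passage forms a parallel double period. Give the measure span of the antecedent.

In a double period the first pair of phrases (ending half cadence) is the large antecedent and the second pair (ending perfect authentic cadence) is the large consequent; the antecedent is measures 51–62.

measures 51–62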